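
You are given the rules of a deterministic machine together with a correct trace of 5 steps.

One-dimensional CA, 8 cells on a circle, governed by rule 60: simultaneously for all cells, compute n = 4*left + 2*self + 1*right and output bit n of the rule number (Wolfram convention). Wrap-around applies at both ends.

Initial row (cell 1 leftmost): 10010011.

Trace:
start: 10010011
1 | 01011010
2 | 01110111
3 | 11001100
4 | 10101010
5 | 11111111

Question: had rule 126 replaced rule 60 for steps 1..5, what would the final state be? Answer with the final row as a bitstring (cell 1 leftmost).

00111000

(re-executing steps 1..5 under rule 126; state before step 1: 10010011)
1 | 11111110
2 | 10000011
3 | 11000110
4 | 11101111
5 | 00111000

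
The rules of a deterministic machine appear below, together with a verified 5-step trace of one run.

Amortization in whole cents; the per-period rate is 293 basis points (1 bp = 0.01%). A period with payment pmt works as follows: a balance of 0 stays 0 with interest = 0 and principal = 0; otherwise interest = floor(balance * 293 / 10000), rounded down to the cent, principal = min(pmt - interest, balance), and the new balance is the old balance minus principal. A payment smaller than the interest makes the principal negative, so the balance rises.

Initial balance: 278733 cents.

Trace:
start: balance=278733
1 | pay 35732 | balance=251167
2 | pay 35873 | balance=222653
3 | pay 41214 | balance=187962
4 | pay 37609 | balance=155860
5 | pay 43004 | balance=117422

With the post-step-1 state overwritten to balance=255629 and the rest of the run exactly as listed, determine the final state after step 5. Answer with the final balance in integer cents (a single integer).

state after step 1 := balance=255629
2 | pay 35873 | balance=227245
3 | pay 41214 | balance=192689
4 | pay 37609 | balance=160725
5 | pay 43004 | balance=122430

122430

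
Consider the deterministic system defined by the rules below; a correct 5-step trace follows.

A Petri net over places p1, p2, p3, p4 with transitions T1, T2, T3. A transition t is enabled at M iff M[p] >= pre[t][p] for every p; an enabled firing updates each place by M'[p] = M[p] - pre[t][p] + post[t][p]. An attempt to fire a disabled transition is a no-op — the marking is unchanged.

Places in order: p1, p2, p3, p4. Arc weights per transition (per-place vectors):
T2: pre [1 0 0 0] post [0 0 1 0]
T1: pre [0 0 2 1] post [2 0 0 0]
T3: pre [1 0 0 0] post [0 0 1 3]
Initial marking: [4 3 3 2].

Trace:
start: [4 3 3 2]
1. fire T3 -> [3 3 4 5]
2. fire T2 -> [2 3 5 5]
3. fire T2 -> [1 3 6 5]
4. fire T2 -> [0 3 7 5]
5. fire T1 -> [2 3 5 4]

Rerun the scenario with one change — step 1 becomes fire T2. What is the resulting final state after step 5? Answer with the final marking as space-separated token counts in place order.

2 3 5 1

(re-executing from step 1 with the substitution; state before step 1: [4 3 3 2])
1. fire T2 -> [3 3 4 2]
2. fire T2 -> [2 3 5 2]
3. fire T2 -> [1 3 6 2]
4. fire T2 -> [0 3 7 2]
5. fire T1 -> [2 3 5 1]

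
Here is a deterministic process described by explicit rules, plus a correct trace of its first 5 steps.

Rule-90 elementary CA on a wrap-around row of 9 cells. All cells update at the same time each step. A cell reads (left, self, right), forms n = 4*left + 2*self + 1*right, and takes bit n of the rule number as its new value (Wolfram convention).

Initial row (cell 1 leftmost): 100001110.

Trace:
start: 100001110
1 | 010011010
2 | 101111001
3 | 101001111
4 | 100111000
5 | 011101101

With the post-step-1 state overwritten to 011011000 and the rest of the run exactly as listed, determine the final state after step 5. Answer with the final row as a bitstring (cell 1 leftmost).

state after step 1 := 011011000
2 | 111011100
3 | 101010111
4 | 100000100
5 | 010001011

010001011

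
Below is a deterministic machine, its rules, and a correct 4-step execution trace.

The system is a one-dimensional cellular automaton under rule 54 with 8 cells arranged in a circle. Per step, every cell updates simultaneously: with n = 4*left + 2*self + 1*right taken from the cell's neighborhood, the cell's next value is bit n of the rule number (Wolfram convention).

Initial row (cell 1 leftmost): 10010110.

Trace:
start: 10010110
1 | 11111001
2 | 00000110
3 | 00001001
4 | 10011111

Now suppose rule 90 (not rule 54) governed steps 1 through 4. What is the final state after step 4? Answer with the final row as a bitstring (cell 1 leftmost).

00000000

(re-executing steps 1..4 under rule 90; state before step 1: 10010110)
1 | 01100110
2 | 11111111
3 | 00000000
4 | 00000000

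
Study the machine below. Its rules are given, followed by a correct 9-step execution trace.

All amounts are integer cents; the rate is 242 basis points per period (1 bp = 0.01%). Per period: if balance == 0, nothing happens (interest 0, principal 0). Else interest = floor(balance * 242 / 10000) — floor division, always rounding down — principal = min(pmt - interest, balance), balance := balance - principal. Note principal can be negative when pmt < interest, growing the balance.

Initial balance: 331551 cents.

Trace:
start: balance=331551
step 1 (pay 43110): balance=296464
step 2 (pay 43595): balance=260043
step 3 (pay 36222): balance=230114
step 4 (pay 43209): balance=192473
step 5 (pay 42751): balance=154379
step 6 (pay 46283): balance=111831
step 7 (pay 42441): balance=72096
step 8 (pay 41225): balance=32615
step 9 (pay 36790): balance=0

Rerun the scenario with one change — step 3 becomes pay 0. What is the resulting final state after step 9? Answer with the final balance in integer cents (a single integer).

(re-executing from step 3 with the substitution; state before step 3: balance=260043)
step 3 (pay 0): balance=266336
step 4 (pay 43209): balance=229572
step 5 (pay 42751): balance=192376
step 6 (pay 46283): balance=150748
step 7 (pay 42441): balance=111955
step 8 (pay 41225): balance=73439
step 9 (pay 36790): balance=38426

38426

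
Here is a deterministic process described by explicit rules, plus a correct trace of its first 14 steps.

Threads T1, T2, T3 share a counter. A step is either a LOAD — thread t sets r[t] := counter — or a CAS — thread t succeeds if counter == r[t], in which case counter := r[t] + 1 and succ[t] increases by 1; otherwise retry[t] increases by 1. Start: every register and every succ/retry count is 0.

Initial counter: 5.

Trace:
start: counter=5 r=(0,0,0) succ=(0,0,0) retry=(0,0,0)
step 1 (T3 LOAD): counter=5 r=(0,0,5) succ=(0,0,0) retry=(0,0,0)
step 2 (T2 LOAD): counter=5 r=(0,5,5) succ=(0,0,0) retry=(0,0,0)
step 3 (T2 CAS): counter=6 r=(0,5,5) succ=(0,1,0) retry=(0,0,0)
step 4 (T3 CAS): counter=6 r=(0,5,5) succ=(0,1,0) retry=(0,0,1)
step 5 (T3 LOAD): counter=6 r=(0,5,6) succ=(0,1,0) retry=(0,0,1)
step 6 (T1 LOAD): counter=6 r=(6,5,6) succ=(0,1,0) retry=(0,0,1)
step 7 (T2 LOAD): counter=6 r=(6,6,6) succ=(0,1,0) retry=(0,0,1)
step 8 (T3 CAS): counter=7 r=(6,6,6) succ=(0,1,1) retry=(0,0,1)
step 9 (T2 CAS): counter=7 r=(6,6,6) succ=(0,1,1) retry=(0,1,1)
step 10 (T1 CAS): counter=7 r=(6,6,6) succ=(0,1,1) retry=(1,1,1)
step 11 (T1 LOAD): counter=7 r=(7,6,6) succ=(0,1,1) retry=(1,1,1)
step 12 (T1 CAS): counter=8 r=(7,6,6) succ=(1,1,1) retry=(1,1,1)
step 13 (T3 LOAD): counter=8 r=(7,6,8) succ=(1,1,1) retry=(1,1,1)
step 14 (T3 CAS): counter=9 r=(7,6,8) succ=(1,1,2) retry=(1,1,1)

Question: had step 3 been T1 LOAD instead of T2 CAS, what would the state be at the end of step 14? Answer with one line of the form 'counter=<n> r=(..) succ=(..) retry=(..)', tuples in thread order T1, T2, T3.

(re-executing from step 3 with the substitution; state before step 3: counter=5 r=(0,5,5) succ=(0,0,0) retry=(0,0,0))
step 3 (T1 LOAD): counter=5 r=(5,5,5) succ=(0,0,0) retry=(0,0,0)
step 4 (T3 CAS): counter=6 r=(5,5,5) succ=(0,0,1) retry=(0,0,0)
step 5 (T3 LOAD): counter=6 r=(5,5,6) succ=(0,0,1) retry=(0,0,0)
step 6 (T1 LOAD): counter=6 r=(6,5,6) succ=(0,0,1) retry=(0,0,0)
step 7 (T2 LOAD): counter=6 r=(6,6,6) succ=(0,0,1) retry=(0,0,0)
step 8 (T3 CAS): counter=7 r=(6,6,6) succ=(0,0,2) retry=(0,0,0)
step 9 (T2 CAS): counter=7 r=(6,6,6) succ=(0,0,2) retry=(0,1,0)
step 10 (T1 CAS): counter=7 r=(6,6,6) succ=(0,0,2) retry=(1,1,0)
step 11 (T1 LOAD): counter=7 r=(7,6,6) succ=(0,0,2) retry=(1,1,0)
step 12 (T1 CAS): counter=8 r=(7,6,6) succ=(1,0,2) retry=(1,1,0)
step 13 (T3 LOAD): counter=8 r=(7,6,8) succ=(1,0,2) retry=(1,1,0)
step 14 (T3 CAS): counter=9 r=(7,6,8) succ=(1,0,3) retry=(1,1,0)

counter=9 r=(7,6,8) succ=(1,0,3) retry=(1,1,0)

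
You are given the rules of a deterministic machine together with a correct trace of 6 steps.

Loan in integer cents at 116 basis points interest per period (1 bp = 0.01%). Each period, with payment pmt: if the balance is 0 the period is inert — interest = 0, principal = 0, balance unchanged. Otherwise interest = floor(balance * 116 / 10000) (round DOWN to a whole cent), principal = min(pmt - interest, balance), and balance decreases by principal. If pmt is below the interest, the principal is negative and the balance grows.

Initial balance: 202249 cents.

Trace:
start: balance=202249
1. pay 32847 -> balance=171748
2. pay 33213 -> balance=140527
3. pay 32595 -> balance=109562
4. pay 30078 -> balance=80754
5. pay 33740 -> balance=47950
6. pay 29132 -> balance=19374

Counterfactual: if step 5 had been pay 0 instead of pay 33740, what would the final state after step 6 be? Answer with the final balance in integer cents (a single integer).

53505

(re-executing from step 5 with the substitution; state before step 5: balance=80754)
5. pay 0 -> balance=81690
6. pay 29132 -> balance=53505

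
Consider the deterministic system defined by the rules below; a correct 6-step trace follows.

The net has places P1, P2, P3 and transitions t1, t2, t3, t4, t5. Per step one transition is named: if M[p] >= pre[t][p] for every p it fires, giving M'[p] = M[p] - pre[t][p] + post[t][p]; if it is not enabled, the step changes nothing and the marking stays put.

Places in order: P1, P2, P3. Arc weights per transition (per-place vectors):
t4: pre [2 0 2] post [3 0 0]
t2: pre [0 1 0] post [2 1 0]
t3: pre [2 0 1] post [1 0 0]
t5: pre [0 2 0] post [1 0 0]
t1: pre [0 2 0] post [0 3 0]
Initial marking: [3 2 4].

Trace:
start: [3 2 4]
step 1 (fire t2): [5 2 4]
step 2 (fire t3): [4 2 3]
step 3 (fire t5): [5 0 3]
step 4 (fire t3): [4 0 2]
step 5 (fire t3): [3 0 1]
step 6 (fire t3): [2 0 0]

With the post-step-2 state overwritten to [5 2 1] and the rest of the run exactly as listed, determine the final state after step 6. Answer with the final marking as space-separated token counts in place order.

state after step 2 := [5 2 1]
step 3 (fire t5): [6 0 1]
step 4 (fire t3): [5 0 0]
step 5 (fire t3): [5 0 0]
step 6 (fire t3): [5 0 0]

5 0 0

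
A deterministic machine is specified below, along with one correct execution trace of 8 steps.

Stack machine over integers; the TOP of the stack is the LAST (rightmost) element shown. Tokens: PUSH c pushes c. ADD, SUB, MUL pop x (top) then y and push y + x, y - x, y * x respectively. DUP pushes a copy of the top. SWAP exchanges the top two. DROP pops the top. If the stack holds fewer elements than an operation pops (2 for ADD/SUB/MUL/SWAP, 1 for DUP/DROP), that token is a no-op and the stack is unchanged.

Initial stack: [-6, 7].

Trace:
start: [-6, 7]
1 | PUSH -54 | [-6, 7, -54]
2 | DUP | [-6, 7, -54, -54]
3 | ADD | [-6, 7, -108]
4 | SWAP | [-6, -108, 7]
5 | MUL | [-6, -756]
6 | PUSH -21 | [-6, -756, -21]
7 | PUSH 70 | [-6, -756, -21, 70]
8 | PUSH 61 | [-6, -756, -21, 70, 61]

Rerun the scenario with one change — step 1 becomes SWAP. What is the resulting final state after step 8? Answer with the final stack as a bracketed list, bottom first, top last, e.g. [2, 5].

[-84, -21, 70, 61]

(re-executing from step 1 with the substitution; state before step 1: [-6, 7])
1 | SWAP | [7, -6]
2 | DUP | [7, -6, -6]
3 | ADD | [7, -12]
4 | SWAP | [-12, 7]
5 | MUL | [-84]
6 | PUSH -21 | [-84, -21]
7 | PUSH 70 | [-84, -21, 70]
8 | PUSH 61 | [-84, -21, 70, 61]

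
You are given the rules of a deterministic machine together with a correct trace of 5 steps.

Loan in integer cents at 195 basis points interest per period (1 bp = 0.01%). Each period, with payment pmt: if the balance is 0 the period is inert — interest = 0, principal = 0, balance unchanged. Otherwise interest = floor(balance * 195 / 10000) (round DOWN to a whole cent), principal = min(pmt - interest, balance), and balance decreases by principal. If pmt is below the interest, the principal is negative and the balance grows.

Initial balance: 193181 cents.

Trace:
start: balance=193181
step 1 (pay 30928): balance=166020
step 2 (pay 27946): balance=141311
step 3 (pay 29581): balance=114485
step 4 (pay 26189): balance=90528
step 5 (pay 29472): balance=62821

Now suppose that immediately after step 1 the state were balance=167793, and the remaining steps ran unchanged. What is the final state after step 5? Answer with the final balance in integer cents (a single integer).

64735

state after step 1 := balance=167793
step 2 (pay 27946): balance=143118
step 3 (pay 29581): balance=116327
step 4 (pay 26189): balance=92406
step 5 (pay 29472): balance=64735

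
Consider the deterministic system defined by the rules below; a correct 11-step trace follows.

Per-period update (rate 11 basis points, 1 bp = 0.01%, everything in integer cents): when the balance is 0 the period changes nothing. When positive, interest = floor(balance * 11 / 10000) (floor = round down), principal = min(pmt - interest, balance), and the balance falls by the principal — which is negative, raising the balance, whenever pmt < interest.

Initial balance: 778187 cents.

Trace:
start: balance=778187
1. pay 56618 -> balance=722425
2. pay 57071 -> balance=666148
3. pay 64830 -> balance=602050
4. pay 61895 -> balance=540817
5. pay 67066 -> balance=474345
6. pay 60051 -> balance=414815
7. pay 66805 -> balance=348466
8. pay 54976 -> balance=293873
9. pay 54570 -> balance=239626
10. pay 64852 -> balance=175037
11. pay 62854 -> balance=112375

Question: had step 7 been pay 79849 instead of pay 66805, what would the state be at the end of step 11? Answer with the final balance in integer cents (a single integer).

(re-executing from step 7 with the substitution; state before step 7: balance=414815)
7. pay 79849 -> balance=335422
8. pay 54976 -> balance=280814
9. pay 54570 -> balance=226552
10. pay 64852 -> balance=161949
11. pay 62854 -> balance=99273

99273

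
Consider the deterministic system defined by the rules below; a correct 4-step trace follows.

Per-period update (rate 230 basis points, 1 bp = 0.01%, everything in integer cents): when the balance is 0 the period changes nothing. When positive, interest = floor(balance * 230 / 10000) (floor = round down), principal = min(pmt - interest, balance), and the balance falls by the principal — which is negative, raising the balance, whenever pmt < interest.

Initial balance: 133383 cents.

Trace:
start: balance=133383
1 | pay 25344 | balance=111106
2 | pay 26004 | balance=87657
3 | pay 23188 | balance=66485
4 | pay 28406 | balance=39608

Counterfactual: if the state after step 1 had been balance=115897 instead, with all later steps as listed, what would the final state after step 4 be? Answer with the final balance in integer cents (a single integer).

44736

state after step 1 := balance=115897
2 | pay 26004 | balance=92558
3 | pay 23188 | balance=71498
4 | pay 28406 | balance=44736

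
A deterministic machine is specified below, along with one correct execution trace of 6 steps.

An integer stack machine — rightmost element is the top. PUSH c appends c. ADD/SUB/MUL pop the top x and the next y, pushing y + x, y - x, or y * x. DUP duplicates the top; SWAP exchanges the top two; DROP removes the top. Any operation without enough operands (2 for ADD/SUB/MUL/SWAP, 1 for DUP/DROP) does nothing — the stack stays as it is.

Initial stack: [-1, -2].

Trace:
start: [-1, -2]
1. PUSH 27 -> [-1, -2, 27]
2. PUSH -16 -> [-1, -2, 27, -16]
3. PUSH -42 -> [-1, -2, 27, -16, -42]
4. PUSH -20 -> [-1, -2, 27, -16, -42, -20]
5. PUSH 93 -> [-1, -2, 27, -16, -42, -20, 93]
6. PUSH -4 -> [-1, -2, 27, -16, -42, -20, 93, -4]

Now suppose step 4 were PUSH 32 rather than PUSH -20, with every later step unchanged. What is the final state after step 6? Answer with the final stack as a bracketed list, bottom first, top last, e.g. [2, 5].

(re-executing from step 4 with the substitution; state before step 4: [-1, -2, 27, -16, -42])
4. PUSH 32 -> [-1, -2, 27, -16, -42, 32]
5. PUSH 93 -> [-1, -2, 27, -16, -42, 32, 93]
6. PUSH -4 -> [-1, -2, 27, -16, -42, 32, 93, -4]

[-1, -2, 27, -16, -42, 32, 93, -4]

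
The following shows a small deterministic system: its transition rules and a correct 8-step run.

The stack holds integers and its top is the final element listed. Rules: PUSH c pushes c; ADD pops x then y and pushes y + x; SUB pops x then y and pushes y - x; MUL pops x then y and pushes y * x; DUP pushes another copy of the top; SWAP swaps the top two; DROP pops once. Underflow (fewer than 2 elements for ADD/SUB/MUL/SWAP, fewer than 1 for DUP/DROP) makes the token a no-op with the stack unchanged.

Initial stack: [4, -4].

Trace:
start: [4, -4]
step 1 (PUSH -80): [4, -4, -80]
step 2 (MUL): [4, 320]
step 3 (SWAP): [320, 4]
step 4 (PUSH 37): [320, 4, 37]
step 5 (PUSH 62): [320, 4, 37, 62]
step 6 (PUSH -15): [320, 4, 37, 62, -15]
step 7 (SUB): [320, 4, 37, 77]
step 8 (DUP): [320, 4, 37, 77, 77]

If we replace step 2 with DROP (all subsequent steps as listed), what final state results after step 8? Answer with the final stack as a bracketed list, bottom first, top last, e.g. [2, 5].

(re-executing from step 2 with the substitution; state before step 2: [4, -4, -80])
step 2 (DROP): [4, -4]
step 3 (SWAP): [-4, 4]
step 4 (PUSH 37): [-4, 4, 37]
step 5 (PUSH 62): [-4, 4, 37, 62]
step 6 (PUSH -15): [-4, 4, 37, 62, -15]
step 7 (SUB): [-4, 4, 37, 77]
step 8 (DUP): [-4, 4, 37, 77, 77]

[-4, 4, 37, 77, 77]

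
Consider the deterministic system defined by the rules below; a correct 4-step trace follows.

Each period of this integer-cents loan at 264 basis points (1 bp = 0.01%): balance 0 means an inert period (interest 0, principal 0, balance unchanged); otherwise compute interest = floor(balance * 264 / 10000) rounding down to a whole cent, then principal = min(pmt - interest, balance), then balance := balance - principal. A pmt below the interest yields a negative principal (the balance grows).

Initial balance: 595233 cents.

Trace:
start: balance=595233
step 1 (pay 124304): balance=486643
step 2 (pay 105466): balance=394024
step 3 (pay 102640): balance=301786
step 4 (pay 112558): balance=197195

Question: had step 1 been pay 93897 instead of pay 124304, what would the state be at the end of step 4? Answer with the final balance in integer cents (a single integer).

(re-executing from step 1 with the substitution; state before step 1: balance=595233)
step 1 (pay 93897): balance=517050
step 2 (pay 105466): balance=425234
step 3 (pay 102640): balance=333820
step 4 (pay 112558): balance=230074

230074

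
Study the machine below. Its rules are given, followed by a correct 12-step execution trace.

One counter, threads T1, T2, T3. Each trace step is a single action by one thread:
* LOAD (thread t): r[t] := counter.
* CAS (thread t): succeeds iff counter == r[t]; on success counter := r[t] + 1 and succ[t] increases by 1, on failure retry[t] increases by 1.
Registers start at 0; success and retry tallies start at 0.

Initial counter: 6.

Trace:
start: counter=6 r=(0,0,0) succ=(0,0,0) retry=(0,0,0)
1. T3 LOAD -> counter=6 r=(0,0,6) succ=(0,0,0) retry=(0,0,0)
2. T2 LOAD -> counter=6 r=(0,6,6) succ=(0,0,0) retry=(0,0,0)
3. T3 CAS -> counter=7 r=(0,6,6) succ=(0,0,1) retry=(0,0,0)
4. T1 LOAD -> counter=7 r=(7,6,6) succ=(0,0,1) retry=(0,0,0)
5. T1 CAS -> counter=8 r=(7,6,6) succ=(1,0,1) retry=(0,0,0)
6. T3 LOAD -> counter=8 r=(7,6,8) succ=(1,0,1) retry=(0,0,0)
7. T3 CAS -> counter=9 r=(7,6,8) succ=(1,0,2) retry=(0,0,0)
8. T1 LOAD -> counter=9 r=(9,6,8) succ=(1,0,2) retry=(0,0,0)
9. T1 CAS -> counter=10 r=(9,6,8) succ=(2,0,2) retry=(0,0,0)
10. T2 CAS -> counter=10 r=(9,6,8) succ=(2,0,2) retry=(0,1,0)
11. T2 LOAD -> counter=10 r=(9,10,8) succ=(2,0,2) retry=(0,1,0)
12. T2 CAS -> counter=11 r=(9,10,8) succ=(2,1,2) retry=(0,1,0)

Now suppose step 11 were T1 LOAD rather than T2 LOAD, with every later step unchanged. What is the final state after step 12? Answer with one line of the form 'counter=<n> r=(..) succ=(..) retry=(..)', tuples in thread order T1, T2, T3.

(re-executing from step 11 with the substitution; state before step 11: counter=10 r=(9,6,8) succ=(2,0,2) retry=(0,1,0))
11. T1 LOAD -> counter=10 r=(10,6,8) succ=(2,0,2) retry=(0,1,0)
12. T2 CAS -> counter=10 r=(10,6,8) succ=(2,0,2) retry=(0,2,0)

counter=10 r=(10,6,8) succ=(2,0,2) retry=(0,2,0)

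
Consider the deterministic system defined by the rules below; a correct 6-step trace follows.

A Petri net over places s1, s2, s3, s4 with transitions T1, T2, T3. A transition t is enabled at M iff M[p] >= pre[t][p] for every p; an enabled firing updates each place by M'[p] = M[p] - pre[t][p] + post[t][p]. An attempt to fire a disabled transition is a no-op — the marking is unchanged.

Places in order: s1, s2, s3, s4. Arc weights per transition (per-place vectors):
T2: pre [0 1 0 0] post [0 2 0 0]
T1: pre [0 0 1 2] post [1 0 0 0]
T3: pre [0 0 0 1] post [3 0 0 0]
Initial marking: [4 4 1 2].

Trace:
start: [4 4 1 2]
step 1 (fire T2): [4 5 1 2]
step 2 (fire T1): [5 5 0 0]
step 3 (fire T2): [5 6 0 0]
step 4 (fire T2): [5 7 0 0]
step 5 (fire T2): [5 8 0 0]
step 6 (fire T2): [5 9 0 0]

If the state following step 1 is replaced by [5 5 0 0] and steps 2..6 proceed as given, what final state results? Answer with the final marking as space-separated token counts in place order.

5 9 0 0

state after step 1 := [5 5 0 0]
step 2 (fire T1): [5 5 0 0]
step 3 (fire T2): [5 6 0 0]
step 4 (fire T2): [5 7 0 0]
step 5 (fire T2): [5 8 0 0]
step 6 (fire T2): [5 9 0 0]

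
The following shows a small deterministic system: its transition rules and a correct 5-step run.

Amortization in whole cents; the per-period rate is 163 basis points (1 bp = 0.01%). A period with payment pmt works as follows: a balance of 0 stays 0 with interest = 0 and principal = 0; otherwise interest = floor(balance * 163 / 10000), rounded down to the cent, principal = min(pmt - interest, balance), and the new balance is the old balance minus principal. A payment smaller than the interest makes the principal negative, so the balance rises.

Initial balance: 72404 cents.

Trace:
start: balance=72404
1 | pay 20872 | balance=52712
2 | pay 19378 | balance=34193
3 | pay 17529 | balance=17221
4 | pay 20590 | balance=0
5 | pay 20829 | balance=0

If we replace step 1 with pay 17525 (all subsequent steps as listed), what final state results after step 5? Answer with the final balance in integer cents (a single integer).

(re-executing from step 1 with the substitution; state before step 1: balance=72404)
1 | pay 17525 | balance=56059
2 | pay 19378 | balance=37594
3 | pay 17529 | balance=20677
4 | pay 20590 | balance=424
5 | pay 20829 | balance=0

0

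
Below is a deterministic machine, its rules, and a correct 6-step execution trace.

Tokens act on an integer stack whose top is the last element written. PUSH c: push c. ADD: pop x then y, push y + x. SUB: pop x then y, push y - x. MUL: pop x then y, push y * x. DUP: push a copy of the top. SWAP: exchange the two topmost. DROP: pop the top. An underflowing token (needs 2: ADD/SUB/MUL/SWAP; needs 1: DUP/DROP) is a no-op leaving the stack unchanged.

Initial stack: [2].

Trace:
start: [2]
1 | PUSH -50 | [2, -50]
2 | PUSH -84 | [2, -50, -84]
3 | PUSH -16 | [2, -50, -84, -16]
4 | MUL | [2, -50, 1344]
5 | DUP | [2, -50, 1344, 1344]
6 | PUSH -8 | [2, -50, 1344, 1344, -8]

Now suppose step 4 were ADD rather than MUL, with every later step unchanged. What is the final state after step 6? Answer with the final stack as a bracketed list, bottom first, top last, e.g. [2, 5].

[2, -50, -100, -100, -8]

(re-executing from step 4 with the substitution; state before step 4: [2, -50, -84, -16])
4 | ADD | [2, -50, -100]
5 | DUP | [2, -50, -100, -100]
6 | PUSH -8 | [2, -50, -100, -100, -8]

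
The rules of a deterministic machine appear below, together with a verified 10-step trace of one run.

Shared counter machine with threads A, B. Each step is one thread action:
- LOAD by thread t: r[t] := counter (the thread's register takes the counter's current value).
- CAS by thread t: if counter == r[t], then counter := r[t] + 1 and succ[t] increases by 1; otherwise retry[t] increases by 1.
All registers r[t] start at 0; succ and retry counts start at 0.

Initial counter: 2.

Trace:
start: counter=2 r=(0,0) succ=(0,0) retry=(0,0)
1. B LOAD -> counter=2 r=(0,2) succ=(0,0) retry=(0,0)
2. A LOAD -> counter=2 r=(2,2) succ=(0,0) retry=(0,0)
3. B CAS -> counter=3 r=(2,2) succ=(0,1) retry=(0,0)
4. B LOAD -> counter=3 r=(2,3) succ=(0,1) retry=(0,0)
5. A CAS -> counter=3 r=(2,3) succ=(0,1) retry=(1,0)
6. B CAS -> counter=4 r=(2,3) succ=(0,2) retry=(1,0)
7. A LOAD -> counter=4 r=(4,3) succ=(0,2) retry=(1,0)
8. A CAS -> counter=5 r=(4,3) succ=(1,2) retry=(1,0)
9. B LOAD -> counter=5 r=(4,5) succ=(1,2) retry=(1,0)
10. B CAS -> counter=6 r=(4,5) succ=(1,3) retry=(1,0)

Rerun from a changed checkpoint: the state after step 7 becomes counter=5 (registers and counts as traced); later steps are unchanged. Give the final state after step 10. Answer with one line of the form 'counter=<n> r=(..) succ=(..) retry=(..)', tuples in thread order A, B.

counter=6 r=(4,5) succ=(0,3) retry=(2,0)

state after step 7 := counter=5 r=(4,3) succ=(0,2) retry=(1,0)
8. A CAS -> counter=5 r=(4,3) succ=(0,2) retry=(2,0)
9. B LOAD -> counter=5 r=(4,5) succ=(0,2) retry=(2,0)
10. B CAS -> counter=6 r=(4,5) succ=(0,3) retry=(2,0)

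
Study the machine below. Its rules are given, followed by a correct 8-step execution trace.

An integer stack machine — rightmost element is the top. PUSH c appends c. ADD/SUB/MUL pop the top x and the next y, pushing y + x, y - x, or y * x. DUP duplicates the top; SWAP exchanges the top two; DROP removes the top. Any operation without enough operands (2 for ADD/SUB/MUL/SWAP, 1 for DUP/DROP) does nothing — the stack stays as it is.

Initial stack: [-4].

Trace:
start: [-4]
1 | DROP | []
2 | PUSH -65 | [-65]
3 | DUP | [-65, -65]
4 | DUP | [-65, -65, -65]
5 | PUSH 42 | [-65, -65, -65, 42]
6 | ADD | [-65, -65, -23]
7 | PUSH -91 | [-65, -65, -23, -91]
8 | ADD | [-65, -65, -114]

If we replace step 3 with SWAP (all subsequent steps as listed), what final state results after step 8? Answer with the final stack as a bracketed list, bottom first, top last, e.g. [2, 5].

(re-executing from step 3 with the substitution; state before step 3: [-65])
3 | SWAP | [-65]
4 | DUP | [-65, -65]
5 | PUSH 42 | [-65, -65, 42]
6 | ADD | [-65, -23]
7 | PUSH -91 | [-65, -23, -91]
8 | ADD | [-65, -114]

[-65, -114]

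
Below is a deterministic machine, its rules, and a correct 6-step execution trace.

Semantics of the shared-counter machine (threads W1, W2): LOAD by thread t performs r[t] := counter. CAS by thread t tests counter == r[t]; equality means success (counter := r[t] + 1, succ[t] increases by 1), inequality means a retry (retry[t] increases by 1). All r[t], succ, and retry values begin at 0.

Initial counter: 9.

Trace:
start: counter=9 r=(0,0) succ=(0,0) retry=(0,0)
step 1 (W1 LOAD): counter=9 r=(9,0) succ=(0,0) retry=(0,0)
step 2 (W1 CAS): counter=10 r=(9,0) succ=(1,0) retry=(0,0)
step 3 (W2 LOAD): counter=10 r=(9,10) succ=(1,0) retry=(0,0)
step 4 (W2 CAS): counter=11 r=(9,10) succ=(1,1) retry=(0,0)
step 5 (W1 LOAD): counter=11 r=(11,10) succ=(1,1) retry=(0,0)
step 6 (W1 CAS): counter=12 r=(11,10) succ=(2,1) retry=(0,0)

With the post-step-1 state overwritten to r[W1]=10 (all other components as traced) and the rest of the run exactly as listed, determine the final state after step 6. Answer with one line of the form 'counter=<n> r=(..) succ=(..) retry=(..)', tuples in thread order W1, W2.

state after step 1 := counter=9 r=(10,0) succ=(0,0) retry=(0,0)
step 2 (W1 CAS): counter=9 r=(10,0) succ=(0,0) retry=(1,0)
step 3 (W2 LOAD): counter=9 r=(10,9) succ=(0,0) retry=(1,0)
step 4 (W2 CAS): counter=10 r=(10,9) succ=(0,1) retry=(1,0)
step 5 (W1 LOAD): counter=10 r=(10,9) succ=(0,1) retry=(1,0)
step 6 (W1 CAS): counter=11 r=(10,9) succ=(1,1) retry=(1,0)

counter=11 r=(10,9) succ=(1,1) retry=(1,0)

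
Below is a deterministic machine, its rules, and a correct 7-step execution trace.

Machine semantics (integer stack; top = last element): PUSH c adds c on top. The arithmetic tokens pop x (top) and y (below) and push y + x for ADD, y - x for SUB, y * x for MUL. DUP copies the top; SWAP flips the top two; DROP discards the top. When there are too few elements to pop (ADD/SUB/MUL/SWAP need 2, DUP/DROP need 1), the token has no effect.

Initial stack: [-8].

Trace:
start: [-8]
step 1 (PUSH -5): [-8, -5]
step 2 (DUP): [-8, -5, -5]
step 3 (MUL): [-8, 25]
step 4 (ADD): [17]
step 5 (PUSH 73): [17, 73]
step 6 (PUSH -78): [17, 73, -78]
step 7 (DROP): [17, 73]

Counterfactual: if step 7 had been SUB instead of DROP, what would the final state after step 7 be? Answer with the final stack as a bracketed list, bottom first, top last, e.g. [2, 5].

(re-executing from step 7 with the substitution; state before step 7: [17, 73, -78])
step 7 (SUB): [17, 151]

[17, 151]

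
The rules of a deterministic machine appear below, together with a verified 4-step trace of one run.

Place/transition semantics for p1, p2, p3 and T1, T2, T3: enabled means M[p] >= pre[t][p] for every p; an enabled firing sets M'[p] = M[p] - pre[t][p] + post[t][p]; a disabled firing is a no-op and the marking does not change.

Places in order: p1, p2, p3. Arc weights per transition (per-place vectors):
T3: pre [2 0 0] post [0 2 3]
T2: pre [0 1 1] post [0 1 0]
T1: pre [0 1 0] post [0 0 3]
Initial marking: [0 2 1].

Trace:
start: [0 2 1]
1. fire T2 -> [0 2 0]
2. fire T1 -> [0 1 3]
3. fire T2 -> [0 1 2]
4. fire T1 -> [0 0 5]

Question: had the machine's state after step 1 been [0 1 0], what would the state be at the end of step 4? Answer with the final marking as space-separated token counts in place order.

0 0 3

state after step 1 := [0 1 0]
2. fire T1 -> [0 0 3]
3. fire T2 -> [0 0 3]
4. fire T1 -> [0 0 3]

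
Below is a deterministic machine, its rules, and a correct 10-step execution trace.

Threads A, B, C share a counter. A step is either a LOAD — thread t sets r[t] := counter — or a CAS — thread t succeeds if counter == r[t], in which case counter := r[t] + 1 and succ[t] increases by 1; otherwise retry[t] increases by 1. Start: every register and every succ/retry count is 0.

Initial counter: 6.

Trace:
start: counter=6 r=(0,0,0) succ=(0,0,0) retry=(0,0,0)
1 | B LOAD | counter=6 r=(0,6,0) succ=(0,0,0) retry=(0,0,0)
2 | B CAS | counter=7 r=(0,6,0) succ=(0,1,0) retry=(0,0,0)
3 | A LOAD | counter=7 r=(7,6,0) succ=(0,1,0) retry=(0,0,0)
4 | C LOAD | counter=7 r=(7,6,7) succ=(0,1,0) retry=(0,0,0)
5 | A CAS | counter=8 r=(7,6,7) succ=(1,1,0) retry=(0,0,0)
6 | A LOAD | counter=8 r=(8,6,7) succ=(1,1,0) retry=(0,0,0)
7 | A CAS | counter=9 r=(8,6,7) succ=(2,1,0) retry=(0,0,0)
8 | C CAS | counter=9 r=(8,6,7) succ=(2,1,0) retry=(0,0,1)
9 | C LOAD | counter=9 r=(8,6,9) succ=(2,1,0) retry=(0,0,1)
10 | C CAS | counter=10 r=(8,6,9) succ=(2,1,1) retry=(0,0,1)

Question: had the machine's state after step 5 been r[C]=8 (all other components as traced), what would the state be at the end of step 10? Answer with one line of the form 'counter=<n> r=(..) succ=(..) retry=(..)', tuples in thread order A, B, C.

counter=10 r=(8,6,9) succ=(2,1,1) retry=(0,0,1)

state after step 5 := counter=8 r=(7,6,8) succ=(1,1,0) retry=(0,0,0)
6 | A LOAD | counter=8 r=(8,6,8) succ=(1,1,0) retry=(0,0,0)
7 | A CAS | counter=9 r=(8,6,8) succ=(2,1,0) retry=(0,0,0)
8 | C CAS | counter=9 r=(8,6,8) succ=(2,1,0) retry=(0,0,1)
9 | C LOAD | counter=9 r=(8,6,9) succ=(2,1,0) retry=(0,0,1)
10 | C CAS | counter=10 r=(8,6,9) succ=(2,1,1) retry=(0,0,1)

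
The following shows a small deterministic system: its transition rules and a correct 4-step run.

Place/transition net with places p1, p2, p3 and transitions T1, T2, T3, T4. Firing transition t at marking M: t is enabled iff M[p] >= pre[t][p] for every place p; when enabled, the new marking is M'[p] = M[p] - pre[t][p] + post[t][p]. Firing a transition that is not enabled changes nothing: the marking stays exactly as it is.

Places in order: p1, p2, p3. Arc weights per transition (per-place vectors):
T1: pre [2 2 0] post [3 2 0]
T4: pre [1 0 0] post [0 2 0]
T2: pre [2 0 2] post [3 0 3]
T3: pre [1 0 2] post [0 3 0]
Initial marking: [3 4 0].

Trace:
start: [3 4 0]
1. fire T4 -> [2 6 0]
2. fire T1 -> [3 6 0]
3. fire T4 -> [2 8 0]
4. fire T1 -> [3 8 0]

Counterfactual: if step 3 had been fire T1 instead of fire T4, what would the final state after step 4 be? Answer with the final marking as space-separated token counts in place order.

(re-executing from step 3 with the substitution; state before step 3: [3 6 0])
3. fire T1 -> [4 6 0]
4. fire T1 -> [5 6 0]

5 6 0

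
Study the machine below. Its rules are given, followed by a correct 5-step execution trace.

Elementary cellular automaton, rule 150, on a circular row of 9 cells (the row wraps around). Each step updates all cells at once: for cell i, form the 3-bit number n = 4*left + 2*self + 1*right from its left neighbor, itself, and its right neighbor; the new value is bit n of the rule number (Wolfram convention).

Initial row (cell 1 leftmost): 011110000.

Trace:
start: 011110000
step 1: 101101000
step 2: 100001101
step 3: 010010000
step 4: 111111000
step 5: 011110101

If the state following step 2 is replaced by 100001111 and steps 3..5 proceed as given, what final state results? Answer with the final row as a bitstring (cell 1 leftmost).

state after step 2 := 100001111
step 3: 010010111
step 4: 011110010
step 5: 101101111

101101111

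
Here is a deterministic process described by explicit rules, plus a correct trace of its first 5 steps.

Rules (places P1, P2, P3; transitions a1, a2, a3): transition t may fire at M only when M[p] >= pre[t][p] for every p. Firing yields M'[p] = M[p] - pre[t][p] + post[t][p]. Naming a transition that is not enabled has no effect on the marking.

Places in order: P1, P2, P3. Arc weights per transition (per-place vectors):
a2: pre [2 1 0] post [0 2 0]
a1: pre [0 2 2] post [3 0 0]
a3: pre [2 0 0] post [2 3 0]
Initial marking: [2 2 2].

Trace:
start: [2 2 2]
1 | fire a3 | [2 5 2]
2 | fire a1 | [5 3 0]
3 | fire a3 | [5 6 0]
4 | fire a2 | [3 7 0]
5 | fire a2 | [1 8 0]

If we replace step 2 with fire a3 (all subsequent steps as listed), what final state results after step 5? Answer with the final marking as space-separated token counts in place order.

0 12 2

(re-executing from step 2 with the substitution; state before step 2: [2 5 2])
2 | fire a3 | [2 8 2]
3 | fire a3 | [2 11 2]
4 | fire a2 | [0 12 2]
5 | fire a2 | [0 12 2]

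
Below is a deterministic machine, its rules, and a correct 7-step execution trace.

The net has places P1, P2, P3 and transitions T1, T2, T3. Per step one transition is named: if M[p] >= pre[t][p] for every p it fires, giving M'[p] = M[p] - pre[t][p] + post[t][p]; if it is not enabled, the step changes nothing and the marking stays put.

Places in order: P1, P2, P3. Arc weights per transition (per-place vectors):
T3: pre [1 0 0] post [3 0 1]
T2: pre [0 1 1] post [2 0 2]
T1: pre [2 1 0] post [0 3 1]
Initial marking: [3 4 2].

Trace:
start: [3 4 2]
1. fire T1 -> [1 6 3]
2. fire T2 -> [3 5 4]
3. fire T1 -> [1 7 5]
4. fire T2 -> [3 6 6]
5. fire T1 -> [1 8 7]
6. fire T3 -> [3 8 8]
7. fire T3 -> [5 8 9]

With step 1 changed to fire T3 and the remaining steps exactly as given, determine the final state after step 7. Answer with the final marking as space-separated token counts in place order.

9 6 9

(re-executing from step 1 with the substitution; state before step 1: [3 4 2])
1. fire T3 -> [5 4 3]
2. fire T2 -> [7 3 4]
3. fire T1 -> [5 5 5]
4. fire T2 -> [7 4 6]
5. fire T1 -> [5 6 7]
6. fire T3 -> [7 6 8]
7. fire T3 -> [9 6 9]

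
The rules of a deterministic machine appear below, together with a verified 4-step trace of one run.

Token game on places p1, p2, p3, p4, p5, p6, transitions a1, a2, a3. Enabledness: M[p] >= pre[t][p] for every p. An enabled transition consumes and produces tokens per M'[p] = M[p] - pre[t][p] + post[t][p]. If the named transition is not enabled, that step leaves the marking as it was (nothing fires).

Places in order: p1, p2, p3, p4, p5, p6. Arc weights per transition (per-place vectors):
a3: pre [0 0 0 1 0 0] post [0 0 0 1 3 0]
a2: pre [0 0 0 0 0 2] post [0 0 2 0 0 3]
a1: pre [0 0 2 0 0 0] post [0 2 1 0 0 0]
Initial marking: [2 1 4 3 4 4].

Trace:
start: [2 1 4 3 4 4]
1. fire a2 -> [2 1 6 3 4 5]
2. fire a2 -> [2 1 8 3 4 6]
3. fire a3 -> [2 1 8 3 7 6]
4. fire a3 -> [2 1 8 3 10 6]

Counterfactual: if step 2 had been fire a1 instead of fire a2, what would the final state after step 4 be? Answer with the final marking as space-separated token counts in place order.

(re-executing from step 2 with the substitution; state before step 2: [2 1 6 3 4 5])
2. fire a1 -> [2 3 5 3 4 5]
3. fire a3 -> [2 3 5 3 7 5]
4. fire a3 -> [2 3 5 3 10 5]

2 3 5 3 10 5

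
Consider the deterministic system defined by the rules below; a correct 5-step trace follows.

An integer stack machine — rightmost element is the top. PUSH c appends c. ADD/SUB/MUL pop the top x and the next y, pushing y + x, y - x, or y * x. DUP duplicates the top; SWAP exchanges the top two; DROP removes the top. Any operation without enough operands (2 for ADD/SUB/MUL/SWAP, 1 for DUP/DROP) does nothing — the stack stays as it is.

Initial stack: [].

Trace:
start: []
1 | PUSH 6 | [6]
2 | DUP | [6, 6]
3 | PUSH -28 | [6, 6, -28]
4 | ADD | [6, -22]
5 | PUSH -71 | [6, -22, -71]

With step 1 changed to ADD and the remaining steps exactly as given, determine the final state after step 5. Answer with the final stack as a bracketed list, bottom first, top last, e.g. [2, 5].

(re-executing from step 1 with the substitution; state before step 1: [])
1 | ADD | []
2 | DUP | []
3 | PUSH -28 | [-28]
4 | ADD | [-28]
5 | PUSH -71 | [-28, -71]

[-28, -71]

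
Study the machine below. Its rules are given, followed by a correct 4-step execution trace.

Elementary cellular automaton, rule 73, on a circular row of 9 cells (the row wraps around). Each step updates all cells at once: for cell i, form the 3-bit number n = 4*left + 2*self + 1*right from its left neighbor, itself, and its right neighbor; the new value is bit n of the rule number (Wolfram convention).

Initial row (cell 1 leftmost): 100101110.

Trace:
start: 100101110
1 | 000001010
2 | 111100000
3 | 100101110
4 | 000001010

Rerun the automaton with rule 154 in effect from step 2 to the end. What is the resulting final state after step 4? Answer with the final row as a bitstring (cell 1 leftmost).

(re-executing steps 2..4 under rule 154; state before step 2: 000001010)
2 | 000010001
3 | 100101010
4 | 011000000

011000000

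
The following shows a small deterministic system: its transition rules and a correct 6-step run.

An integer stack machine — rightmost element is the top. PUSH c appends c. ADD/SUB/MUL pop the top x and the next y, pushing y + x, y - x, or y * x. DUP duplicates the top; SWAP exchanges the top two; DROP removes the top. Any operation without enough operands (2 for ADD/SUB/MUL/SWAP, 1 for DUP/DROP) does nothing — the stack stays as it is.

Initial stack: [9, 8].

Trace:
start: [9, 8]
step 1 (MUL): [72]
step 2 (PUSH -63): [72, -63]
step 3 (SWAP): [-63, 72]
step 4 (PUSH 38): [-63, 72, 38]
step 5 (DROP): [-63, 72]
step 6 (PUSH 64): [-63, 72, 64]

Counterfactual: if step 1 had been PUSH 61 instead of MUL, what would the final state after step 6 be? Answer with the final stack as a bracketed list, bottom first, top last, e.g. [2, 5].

[9, 8, -63, 61, 64]

(re-executing from step 1 with the substitution; state before step 1: [9, 8])
step 1 (PUSH 61): [9, 8, 61]
step 2 (PUSH -63): [9, 8, 61, -63]
step 3 (SWAP): [9, 8, -63, 61]
step 4 (PUSH 38): [9, 8, -63, 61, 38]
step 5 (DROP): [9, 8, -63, 61]
step 6 (PUSH 64): [9, 8, -63, 61, 64]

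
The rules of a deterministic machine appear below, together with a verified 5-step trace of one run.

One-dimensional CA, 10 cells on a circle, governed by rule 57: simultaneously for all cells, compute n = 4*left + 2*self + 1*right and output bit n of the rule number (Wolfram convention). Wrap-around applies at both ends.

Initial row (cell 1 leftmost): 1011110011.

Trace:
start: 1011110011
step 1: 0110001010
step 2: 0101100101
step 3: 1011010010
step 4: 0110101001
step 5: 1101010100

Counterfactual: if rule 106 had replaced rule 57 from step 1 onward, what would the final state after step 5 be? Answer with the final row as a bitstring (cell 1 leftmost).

0011101011

(re-executing steps 1..5 under rule 106; state before step 1: 1011110011)
step 1: 1110010110
step 2: 1010101111
step 3: 1101011000
step 4: 1110111001
step 5: 0011101011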